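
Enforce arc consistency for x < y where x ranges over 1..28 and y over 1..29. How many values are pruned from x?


For the constraint x < y, x needs a supporting value in y's domain.
x can be at most 28 (one less than y's maximum).
Valid x values from domain: 28 out of 28.
Pruned = 28 - 28 = 0.

0


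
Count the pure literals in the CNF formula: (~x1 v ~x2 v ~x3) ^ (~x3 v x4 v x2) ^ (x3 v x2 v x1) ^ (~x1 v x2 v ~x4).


A pure literal appears in only one polarity across all clauses.
No pure literals found.
Count = 0.

0


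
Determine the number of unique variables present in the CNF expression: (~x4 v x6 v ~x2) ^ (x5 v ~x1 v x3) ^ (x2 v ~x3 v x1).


Identify each distinct variable in the formula.
Variables found: x1, x2, x3, x4, x5, x6.
Total distinct variables = 6.

6


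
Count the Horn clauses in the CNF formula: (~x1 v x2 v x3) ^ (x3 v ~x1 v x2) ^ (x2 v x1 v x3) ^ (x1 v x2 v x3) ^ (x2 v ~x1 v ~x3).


A Horn clause has at most one positive literal.
Clause 1: 2 positive lit(s) -> not Horn
Clause 2: 2 positive lit(s) -> not Horn
Clause 3: 3 positive lit(s) -> not Horn
Clause 4: 3 positive lit(s) -> not Horn
Clause 5: 1 positive lit(s) -> Horn
Total Horn clauses = 1.

1


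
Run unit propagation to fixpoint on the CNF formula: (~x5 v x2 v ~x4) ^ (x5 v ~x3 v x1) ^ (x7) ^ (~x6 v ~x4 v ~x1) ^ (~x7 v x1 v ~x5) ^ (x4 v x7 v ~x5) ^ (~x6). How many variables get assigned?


Unit propagation repeatedly assigns the literal in any unit clause, then simplifies.
Assignments in order: x7 = T, x6 = F.
No further unit clauses remain.
Total variables assigned = 2.

2


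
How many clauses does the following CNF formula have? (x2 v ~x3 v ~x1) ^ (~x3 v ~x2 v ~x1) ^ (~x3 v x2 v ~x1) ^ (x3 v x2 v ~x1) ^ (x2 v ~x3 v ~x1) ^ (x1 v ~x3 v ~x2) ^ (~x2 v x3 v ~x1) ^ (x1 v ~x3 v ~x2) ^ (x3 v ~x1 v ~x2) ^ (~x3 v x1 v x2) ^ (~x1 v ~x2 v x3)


Each group enclosed in parentheses joined by ^ is one clause.
Counting the conjuncts: 11 clauses.

11


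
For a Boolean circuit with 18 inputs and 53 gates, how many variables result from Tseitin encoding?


The Tseitin transformation introduces one auxiliary variable per gate.
Total variables = inputs + gates = 18 + 53 = 71.

71


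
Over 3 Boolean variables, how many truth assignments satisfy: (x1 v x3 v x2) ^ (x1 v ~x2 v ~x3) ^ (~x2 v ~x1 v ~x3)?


Enumerate all 8 truth assignments over 3 variables.
Test each against every clause.
Satisfying assignments found: 5.

5


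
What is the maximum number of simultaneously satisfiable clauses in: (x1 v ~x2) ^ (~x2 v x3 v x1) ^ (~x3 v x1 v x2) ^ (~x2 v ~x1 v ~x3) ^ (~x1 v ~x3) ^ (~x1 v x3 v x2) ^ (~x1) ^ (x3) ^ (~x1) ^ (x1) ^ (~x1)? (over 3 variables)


Enumerate all 8 truth assignments.
For each, count how many of the 11 clauses are satisfied.
The formula is not fully satisfiable, so the maximum is below 11.
Maximum simultaneously satisfiable clauses = 9.

9


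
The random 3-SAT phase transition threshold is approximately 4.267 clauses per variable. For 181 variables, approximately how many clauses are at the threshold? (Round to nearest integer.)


The 3-SAT phase transition occurs at approximately 4.267 clauses per variable.
m = 4.267 * 181 = 772.327.
Rounded to nearest integer: 772.

772


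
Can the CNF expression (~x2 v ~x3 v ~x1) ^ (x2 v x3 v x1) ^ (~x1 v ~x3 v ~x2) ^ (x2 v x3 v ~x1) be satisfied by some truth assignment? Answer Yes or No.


Check all 8 possible truth assignments.
Number of satisfying assignments found: 5.
The formula is satisfiable.

Yes


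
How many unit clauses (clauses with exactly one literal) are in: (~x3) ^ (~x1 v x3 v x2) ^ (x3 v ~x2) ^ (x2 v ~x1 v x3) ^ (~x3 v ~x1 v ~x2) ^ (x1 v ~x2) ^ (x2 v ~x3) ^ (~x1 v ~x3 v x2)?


A unit clause contains exactly one literal.
Unit clauses found: (~x3).
Count = 1.

1


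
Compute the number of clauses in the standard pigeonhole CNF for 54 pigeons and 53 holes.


The PHP encoding has two parts:
1) At-least-one-hole clauses: 54 (one per pigeon, each with 53 literals).
2) At-most-one-pigeon-per-hole clauses: 53 holes * C(54,2) = 53 * 1431 = 75843.
Total clauses = 54 + 75843 = 75897.

75897


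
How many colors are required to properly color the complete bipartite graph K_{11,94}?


K_{11,94} is bipartite by definition: the two parts are independent sets, with every edge crossing between them.
Color all vertices in one part with color 1 and all vertices in the other part with color 2.
Since the graph has at least one edge, one color does not suffice.
Chromatic number = 2.

2


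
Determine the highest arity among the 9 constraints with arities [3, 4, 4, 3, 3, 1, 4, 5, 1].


The arities are: 3, 4, 4, 3, 3, 1, 4, 5, 1.
Scan for the maximum value.
Maximum arity = 5.

5


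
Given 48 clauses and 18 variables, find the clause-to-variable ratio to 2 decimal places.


Clause-to-variable ratio = clauses / variables.
48 / 18 = 2.67.

2.67


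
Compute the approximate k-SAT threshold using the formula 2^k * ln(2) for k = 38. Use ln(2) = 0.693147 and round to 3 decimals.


Using the asymptotic formula: threshold ~ 2^k * ln(2).
2^38 = 274877906944.
274877906944 * 0.693147 = 190530796564.513.

190530796564.513


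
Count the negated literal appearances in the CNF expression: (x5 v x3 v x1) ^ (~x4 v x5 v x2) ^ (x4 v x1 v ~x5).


Scan each clause for negated literals.
Clause 1: 0 negative; Clause 2: 1 negative; Clause 3: 1 negative.
Total negative literal occurrences = 2.

2


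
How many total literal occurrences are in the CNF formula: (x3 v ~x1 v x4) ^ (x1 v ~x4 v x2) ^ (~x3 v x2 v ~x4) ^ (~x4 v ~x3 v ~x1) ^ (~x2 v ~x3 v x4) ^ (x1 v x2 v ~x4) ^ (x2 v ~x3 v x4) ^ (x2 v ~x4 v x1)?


Clause lengths: 3, 3, 3, 3, 3, 3, 3, 3.
Sum = 3 + 3 + 3 + 3 + 3 + 3 + 3 + 3 = 24.

24


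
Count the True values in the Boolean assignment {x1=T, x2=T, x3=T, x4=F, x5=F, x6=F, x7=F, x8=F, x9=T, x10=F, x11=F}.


The weight is the number of variables assigned True.
True variables: x1, x2, x3, x9.
Weight = 4.

4


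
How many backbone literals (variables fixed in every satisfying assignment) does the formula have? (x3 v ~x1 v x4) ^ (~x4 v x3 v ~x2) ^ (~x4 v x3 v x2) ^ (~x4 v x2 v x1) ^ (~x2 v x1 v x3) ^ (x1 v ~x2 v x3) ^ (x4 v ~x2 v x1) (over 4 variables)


Find all satisfying assignments: 7 model(s).
Check which variables have the same value in every model.
No variable is fixed across all models.
Backbone size = 0.

0


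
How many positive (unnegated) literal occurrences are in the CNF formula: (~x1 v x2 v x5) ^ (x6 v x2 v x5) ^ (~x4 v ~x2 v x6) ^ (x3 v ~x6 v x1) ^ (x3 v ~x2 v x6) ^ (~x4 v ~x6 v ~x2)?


Scan each clause for unnegated literals.
Clause 1: 2 positive; Clause 2: 3 positive; Clause 3: 1 positive; Clause 4: 2 positive; Clause 5: 2 positive; Clause 6: 0 positive.
Total positive literal occurrences = 10.

10


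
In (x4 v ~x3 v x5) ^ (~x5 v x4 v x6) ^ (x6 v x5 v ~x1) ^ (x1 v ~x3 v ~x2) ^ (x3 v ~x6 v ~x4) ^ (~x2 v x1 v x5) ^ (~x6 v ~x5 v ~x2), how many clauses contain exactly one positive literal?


A definite clause has exactly one positive literal.
Clause 1: 2 positive -> not definite
Clause 2: 2 positive -> not definite
Clause 3: 2 positive -> not definite
Clause 4: 1 positive -> definite
Clause 5: 1 positive -> definite
Clause 6: 2 positive -> not definite
Clause 7: 0 positive -> not definite
Definite clause count = 2.

2


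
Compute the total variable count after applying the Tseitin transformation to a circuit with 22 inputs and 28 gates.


The Tseitin transformation introduces one auxiliary variable per gate.
Total variables = inputs + gates = 22 + 28 = 50.

50


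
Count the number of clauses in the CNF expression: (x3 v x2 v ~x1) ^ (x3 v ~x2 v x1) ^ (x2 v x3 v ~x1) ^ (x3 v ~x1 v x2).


Each group enclosed in parentheses joined by ^ is one clause.
Counting the conjuncts: 4 clauses.

4


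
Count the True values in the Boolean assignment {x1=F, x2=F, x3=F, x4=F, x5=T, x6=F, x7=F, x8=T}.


The weight is the number of variables assigned True.
True variables: x5, x8.
Weight = 2.

2


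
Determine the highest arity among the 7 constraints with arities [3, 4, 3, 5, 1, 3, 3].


The arities are: 3, 4, 3, 5, 1, 3, 3.
Scan for the maximum value.
Maximum arity = 5.

5


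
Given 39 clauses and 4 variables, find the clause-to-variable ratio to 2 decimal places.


Clause-to-variable ratio = clauses / variables.
39 / 4 = 9.75.

9.75


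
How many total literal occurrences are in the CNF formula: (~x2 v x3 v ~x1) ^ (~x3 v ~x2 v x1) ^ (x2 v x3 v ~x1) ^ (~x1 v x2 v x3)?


Clause lengths: 3, 3, 3, 3.
Sum = 3 + 3 + 3 + 3 = 12.

12


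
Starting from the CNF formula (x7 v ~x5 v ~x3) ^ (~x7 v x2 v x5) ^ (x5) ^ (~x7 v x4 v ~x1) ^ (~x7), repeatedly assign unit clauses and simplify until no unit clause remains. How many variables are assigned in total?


Unit propagation repeatedly assigns the literal in any unit clause, then simplifies.
Assignments in order: x5 = T, x7 = F, x3 = F.
No further unit clauses remain.
Total variables assigned = 3.

3


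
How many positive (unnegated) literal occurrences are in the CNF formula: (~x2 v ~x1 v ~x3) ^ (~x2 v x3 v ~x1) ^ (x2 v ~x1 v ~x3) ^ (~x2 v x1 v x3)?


Scan each clause for unnegated literals.
Clause 1: 0 positive; Clause 2: 1 positive; Clause 3: 1 positive; Clause 4: 2 positive.
Total positive literal occurrences = 4.

4


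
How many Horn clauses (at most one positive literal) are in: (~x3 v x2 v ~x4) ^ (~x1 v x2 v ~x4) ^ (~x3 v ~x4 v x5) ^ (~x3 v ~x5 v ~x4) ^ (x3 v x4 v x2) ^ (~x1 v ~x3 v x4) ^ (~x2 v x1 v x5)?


A Horn clause has at most one positive literal.
Clause 1: 1 positive lit(s) -> Horn
Clause 2: 1 positive lit(s) -> Horn
Clause 3: 1 positive lit(s) -> Horn
Clause 4: 0 positive lit(s) -> Horn
Clause 5: 3 positive lit(s) -> not Horn
Clause 6: 1 positive lit(s) -> Horn
Clause 7: 2 positive lit(s) -> not Horn
Total Horn clauses = 5.

5


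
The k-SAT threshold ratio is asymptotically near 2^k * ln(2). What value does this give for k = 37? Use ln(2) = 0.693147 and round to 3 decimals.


Using the asymptotic formula: threshold ~ 2^k * ln(2).
2^37 = 137438953472.
137438953472 * 0.693147 = 95265398282.256.

95265398282.256


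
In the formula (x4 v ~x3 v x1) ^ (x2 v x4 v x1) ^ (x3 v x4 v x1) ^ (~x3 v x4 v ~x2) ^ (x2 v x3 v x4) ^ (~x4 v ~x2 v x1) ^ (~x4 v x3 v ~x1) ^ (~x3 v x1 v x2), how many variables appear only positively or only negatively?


A pure literal appears in only one polarity across all clauses.
No pure literals found.
Count = 0.

0


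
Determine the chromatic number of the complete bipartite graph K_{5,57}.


K_{5,57} is bipartite by definition: the two parts are independent sets, with every edge crossing between them.
Color all vertices in one part with color 1 and all vertices in the other part with color 2.
Since the graph has at least one edge, one color does not suffice.
Chromatic number = 2.

2


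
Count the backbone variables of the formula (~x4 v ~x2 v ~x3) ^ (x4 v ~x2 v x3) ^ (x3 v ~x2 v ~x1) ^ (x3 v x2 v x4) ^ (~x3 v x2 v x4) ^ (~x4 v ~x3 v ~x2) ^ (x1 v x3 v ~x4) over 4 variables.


Find all satisfying assignments: 5 model(s).
Check which variables have the same value in every model.
No variable is fixed across all models.
Backbone size = 0.

0


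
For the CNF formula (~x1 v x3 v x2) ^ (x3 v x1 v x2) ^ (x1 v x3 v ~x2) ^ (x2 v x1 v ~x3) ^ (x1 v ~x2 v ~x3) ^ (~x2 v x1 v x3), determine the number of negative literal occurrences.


Scan each clause for negated literals.
Clause 1: 1 negative; Clause 2: 0 negative; Clause 3: 1 negative; Clause 4: 1 negative; Clause 5: 2 negative; Clause 6: 1 negative.
Total negative literal occurrences = 6.

6


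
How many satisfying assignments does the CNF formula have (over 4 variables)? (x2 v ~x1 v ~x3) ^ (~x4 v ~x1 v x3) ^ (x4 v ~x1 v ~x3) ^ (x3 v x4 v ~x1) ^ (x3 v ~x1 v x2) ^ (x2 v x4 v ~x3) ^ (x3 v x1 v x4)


Enumerate all 16 truth assignments over 4 variables.
Test each against every clause.
Satisfying assignments found: 6.

6


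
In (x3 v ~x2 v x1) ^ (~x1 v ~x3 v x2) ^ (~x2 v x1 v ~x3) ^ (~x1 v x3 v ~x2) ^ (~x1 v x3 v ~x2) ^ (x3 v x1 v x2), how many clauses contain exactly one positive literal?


A definite clause has exactly one positive literal.
Clause 1: 2 positive -> not definite
Clause 2: 1 positive -> definite
Clause 3: 1 positive -> definite
Clause 4: 1 positive -> definite
Clause 5: 1 positive -> definite
Clause 6: 3 positive -> not definite
Definite clause count = 4.

4


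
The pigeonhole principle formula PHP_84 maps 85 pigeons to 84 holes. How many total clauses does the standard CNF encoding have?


The PHP encoding has two parts:
1) At-least-one-hole clauses: 85 (one per pigeon, each with 84 literals).
2) At-most-one-pigeon-per-hole clauses: 84 holes * C(85,2) = 84 * 3570 = 299880.
Total clauses = 85 + 299880 = 299965.

299965


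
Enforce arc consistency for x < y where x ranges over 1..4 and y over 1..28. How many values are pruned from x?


For the constraint x < y, x needs a supporting value in y's domain.
x can be at most 27 (one less than y's maximum).
Valid x values from domain: 4 out of 4.
Pruned = 4 - 4 = 0.

0


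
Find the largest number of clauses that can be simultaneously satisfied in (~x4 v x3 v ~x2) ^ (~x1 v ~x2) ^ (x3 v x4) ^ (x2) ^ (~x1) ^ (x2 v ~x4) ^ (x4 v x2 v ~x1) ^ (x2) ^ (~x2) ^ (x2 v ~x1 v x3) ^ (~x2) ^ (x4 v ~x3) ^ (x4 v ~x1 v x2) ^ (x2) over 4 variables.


Enumerate all 16 truth assignments.
For each, count how many of the 14 clauses are satisfied.
The formula is not fully satisfiable, so the maximum is below 14.
Maximum simultaneously satisfiable clauses = 12.

12


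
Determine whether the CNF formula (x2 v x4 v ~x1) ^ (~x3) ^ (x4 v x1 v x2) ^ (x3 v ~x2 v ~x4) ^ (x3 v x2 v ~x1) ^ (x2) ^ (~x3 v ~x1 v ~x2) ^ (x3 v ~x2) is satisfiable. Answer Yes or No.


Check all 16 possible truth assignments.
Number of satisfying assignments found: 0.
The formula is unsatisfiable.

No


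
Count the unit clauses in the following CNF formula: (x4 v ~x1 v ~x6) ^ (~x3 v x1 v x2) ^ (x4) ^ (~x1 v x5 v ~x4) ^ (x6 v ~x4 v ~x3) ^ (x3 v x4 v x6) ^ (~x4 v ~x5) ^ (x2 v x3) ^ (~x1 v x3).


A unit clause contains exactly one literal.
Unit clauses found: (x4).
Count = 1.

1


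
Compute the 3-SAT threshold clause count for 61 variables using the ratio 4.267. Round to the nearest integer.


The 3-SAT phase transition occurs at approximately 4.267 clauses per variable.
m = 4.267 * 61 = 260.287.
Rounded to nearest integer: 260.

260


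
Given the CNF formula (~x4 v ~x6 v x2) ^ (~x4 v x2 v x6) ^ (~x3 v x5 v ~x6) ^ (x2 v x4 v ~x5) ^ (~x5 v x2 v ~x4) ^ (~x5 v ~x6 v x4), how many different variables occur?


Identify each distinct variable in the formula.
Variables found: x2, x3, x4, x5, x6.
Total distinct variables = 5.

5


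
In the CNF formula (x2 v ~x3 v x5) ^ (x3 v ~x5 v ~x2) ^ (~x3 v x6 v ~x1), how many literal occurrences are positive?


Scan each clause for unnegated literals.
Clause 1: 2 positive; Clause 2: 1 positive; Clause 3: 1 positive.
Total positive literal occurrences = 4.

4


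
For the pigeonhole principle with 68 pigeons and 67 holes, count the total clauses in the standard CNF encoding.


The PHP encoding has two parts:
1) At-least-one-hole clauses: 68 (one per pigeon, each with 67 literals).
2) At-most-one-pigeon-per-hole clauses: 67 holes * C(68,2) = 67 * 2278 = 152626.
Total clauses = 68 + 152626 = 152694.

152694


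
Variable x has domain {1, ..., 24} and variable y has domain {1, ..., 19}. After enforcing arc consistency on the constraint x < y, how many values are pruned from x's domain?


For the constraint x < y, x needs a supporting value in y's domain.
x can be at most 18 (one less than y's maximum).
Valid x values from domain: 18 out of 24.
Pruned = 24 - 18 = 6.

6


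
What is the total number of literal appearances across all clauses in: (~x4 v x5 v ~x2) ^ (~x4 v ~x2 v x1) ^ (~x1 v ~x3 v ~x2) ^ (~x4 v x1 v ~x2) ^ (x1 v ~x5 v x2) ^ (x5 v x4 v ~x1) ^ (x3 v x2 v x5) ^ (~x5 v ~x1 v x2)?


Clause lengths: 3, 3, 3, 3, 3, 3, 3, 3.
Sum = 3 + 3 + 3 + 3 + 3 + 3 + 3 + 3 = 24.

24


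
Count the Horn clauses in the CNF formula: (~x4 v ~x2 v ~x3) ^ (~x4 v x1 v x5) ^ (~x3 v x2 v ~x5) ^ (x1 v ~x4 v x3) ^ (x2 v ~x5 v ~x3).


A Horn clause has at most one positive literal.
Clause 1: 0 positive lit(s) -> Horn
Clause 2: 2 positive lit(s) -> not Horn
Clause 3: 1 positive lit(s) -> Horn
Clause 4: 2 positive lit(s) -> not Horn
Clause 5: 1 positive lit(s) -> Horn
Total Horn clauses = 3.

3


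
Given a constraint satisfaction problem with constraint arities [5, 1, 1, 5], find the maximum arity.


The arities are: 5, 1, 1, 5.
Scan for the maximum value.
Maximum arity = 5.

5


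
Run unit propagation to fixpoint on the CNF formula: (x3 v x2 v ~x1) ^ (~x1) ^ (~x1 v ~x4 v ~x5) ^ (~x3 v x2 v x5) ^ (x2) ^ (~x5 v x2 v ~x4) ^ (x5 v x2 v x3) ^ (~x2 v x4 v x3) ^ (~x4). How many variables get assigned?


Unit propagation repeatedly assigns the literal in any unit clause, then simplifies.
Assignments in order: x1 = F, x2 = T, x4 = F, x3 = T.
No further unit clauses remain.
Total variables assigned = 4.

4


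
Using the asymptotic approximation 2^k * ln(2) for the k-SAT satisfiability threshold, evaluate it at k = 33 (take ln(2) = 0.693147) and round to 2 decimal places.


Using the asymptotic formula: threshold ~ 2^k * ln(2).
2^33 = 8589934592.
8589934592 * 0.693147 = 5954087392.64.

5954087392.64


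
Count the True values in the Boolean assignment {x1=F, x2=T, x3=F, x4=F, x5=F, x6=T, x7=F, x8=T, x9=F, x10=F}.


The weight is the number of variables assigned True.
True variables: x2, x6, x8.
Weight = 3.

3


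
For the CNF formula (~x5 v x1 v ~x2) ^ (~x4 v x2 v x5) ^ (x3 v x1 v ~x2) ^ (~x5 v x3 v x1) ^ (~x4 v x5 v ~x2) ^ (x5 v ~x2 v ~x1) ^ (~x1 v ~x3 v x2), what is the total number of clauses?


Each group enclosed in parentheses joined by ^ is one clause.
Counting the conjuncts: 7 clauses.

7


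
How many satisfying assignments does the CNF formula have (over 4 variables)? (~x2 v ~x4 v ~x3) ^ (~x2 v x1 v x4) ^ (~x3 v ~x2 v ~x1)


Enumerate all 16 truth assignments over 4 variables.
Test each against every clause.
Satisfying assignments found: 11.

11


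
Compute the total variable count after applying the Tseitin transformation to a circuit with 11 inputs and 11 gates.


The Tseitin transformation introduces one auxiliary variable per gate.
Total variables = inputs + gates = 11 + 11 = 22.

22


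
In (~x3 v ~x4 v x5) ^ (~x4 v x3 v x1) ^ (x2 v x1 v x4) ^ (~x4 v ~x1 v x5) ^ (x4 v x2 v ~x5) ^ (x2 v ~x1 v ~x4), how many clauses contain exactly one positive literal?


A definite clause has exactly one positive literal.
Clause 1: 1 positive -> definite
Clause 2: 2 positive -> not definite
Clause 3: 3 positive -> not definite
Clause 4: 1 positive -> definite
Clause 5: 2 positive -> not definite
Clause 6: 1 positive -> definite
Definite clause count = 3.

3


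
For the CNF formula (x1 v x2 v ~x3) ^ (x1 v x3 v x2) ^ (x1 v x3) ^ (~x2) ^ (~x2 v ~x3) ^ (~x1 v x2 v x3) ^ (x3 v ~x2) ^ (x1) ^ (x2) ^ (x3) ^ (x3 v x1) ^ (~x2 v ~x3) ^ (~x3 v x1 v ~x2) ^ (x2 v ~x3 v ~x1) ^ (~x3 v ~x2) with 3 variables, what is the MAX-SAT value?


Enumerate all 8 truth assignments.
For each, count how many of the 15 clauses are satisfied.
The formula is not fully satisfiable, so the maximum is below 15.
Maximum simultaneously satisfiable clauses = 13.

13


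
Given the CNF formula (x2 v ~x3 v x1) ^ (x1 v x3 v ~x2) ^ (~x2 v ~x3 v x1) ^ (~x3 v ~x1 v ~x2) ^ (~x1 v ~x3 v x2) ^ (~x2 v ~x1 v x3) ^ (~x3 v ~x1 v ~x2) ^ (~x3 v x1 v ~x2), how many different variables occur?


Identify each distinct variable in the formula.
Variables found: x1, x2, x3.
Total distinct variables = 3.

3


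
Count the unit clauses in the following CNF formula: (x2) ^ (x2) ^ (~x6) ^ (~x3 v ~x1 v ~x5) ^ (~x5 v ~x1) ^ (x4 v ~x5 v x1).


A unit clause contains exactly one literal.
Unit clauses found: (x2), (x2), (~x6).
Count = 3.

3


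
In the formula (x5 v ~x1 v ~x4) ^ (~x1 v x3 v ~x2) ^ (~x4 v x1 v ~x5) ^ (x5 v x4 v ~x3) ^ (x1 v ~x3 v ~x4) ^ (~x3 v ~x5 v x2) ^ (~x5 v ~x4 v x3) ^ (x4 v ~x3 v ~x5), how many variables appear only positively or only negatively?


A pure literal appears in only one polarity across all clauses.
No pure literals found.
Count = 0.

0


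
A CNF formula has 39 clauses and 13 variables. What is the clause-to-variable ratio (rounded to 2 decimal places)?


Clause-to-variable ratio = clauses / variables.
39 / 13 = 3.0.

3.0


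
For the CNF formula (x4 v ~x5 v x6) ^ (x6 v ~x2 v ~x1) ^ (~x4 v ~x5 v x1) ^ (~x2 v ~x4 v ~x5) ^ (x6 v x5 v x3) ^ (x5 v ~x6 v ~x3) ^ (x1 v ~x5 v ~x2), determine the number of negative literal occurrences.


Scan each clause for negated literals.
Clause 1: 1 negative; Clause 2: 2 negative; Clause 3: 2 negative; Clause 4: 3 negative; Clause 5: 0 negative; Clause 6: 2 negative; Clause 7: 2 negative.
Total negative literal occurrences = 12.

12


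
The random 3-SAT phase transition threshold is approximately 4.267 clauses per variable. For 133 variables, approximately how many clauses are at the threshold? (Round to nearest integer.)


The 3-SAT phase transition occurs at approximately 4.267 clauses per variable.
m = 4.267 * 133 = 567.511.
Rounded to nearest integer: 568.

568


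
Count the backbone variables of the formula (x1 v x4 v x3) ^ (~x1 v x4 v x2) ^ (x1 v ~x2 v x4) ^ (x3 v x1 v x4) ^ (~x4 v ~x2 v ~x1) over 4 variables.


Find all satisfying assignments: 9 model(s).
Check which variables have the same value in every model.
No variable is fixed across all models.
Backbone size = 0.

0


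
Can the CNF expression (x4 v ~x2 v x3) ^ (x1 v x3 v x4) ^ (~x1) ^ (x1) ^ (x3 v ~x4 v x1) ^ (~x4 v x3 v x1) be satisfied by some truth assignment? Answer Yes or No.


Check all 16 possible truth assignments.
Number of satisfying assignments found: 0.
The formula is unsatisfiable.

No


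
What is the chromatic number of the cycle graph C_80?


A cycle on an even number of vertices is bipartite: alternate two colors around the cycle.
Since 80 is even, two colors suffice, and at least two are needed because the graph has edges.
Chromatic number = 2.

2


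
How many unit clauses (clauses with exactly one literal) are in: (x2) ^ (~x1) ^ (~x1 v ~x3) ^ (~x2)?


A unit clause contains exactly one literal.
Unit clauses found: (x2), (~x1), (~x2).
Count = 3.

3


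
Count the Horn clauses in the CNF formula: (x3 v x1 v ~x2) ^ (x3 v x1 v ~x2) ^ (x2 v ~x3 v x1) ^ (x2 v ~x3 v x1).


A Horn clause has at most one positive literal.
Clause 1: 2 positive lit(s) -> not Horn
Clause 2: 2 positive lit(s) -> not Horn
Clause 3: 2 positive lit(s) -> not Horn
Clause 4: 2 positive lit(s) -> not Horn
Total Horn clauses = 0.

0


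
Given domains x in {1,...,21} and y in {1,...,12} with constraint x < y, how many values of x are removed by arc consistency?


For the constraint x < y, x needs a supporting value in y's domain.
x can be at most 11 (one less than y's maximum).
Valid x values from domain: 11 out of 21.
Pruned = 21 - 11 = 10.

10


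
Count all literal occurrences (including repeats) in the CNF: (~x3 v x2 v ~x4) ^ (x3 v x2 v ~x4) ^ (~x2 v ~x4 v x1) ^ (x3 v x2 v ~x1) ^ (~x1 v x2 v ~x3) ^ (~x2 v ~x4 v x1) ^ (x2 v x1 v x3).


Clause lengths: 3, 3, 3, 3, 3, 3, 3.
Sum = 3 + 3 + 3 + 3 + 3 + 3 + 3 = 21.

21


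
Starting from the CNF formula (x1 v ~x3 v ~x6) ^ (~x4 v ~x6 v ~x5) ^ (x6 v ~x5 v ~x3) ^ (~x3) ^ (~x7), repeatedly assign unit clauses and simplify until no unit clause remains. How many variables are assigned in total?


Unit propagation repeatedly assigns the literal in any unit clause, then simplifies.
Assignments in order: x3 = F, x7 = F.
No further unit clauses remain.
Total variables assigned = 2.

2


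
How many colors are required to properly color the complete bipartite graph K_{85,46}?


K_{85,46} is bipartite by definition: the two parts are independent sets, with every edge crossing between them.
Color all vertices in one part with color 1 and all vertices in the other part with color 2.
Since the graph has at least one edge, one color does not suffice.
Chromatic number = 2.

2


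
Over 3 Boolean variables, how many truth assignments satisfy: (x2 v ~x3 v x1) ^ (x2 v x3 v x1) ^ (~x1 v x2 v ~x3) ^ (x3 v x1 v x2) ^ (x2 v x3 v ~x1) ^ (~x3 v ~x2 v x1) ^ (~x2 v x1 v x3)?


Enumerate all 8 truth assignments over 3 variables.
Test each against every clause.
Satisfying assignments found: 2.

2


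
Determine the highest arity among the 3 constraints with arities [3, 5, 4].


The arities are: 3, 5, 4.
Scan for the maximum value.
Maximum arity = 5.

5


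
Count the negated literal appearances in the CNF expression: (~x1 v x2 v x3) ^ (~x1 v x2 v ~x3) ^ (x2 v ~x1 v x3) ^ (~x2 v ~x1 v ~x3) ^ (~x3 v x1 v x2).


Scan each clause for negated literals.
Clause 1: 1 negative; Clause 2: 2 negative; Clause 3: 1 negative; Clause 4: 3 negative; Clause 5: 1 negative.
Total negative literal occurrences = 8.

8


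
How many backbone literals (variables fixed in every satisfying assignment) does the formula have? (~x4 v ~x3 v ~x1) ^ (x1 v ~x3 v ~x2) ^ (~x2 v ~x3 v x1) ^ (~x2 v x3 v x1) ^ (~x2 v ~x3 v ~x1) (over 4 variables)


Find all satisfying assignments: 9 model(s).
Check which variables have the same value in every model.
No variable is fixed across all models.
Backbone size = 0.

0


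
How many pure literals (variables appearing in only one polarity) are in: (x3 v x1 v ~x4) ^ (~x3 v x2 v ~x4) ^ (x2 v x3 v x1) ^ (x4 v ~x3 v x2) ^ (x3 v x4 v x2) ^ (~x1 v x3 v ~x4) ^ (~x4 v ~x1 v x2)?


A pure literal appears in only one polarity across all clauses.
Pure literals: x2 (positive only).
Count = 1.

1


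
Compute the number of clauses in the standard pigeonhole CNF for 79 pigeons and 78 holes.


The PHP encoding has two parts:
1) At-least-one-hole clauses: 79 (one per pigeon, each with 78 literals).
2) At-most-one-pigeon-per-hole clauses: 78 holes * C(79,2) = 78 * 3081 = 240318.
Total clauses = 79 + 240318 = 240397.

240397


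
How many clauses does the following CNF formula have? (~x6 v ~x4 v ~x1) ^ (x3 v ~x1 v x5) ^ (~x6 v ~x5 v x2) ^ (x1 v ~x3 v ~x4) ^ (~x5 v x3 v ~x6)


Each group enclosed in parentheses joined by ^ is one clause.
Counting the conjuncts: 5 clauses.

5


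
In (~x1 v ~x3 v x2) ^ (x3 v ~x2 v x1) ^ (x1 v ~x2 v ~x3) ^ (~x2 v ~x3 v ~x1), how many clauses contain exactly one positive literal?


A definite clause has exactly one positive literal.
Clause 1: 1 positive -> definite
Clause 2: 2 positive -> not definite
Clause 3: 1 positive -> definite
Clause 4: 0 positive -> not definite
Definite clause count = 2.

2


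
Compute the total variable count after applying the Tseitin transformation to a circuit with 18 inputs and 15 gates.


The Tseitin transformation introduces one auxiliary variable per gate.
Total variables = inputs + gates = 18 + 15 = 33.

33


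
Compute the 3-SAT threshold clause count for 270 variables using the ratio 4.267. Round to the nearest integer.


The 3-SAT phase transition occurs at approximately 4.267 clauses per variable.
m = 4.267 * 270 = 1152.09.
Rounded to nearest integer: 1152.

1152


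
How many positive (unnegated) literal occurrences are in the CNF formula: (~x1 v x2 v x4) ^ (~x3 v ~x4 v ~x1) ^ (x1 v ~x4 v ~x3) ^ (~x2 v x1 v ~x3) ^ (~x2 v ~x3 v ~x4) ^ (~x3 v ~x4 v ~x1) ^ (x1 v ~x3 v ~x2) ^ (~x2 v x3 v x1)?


Scan each clause for unnegated literals.
Clause 1: 2 positive; Clause 2: 0 positive; Clause 3: 1 positive; Clause 4: 1 positive; Clause 5: 0 positive; Clause 6: 0 positive; Clause 7: 1 positive; Clause 8: 2 positive.
Total positive literal occurrences = 7.

7


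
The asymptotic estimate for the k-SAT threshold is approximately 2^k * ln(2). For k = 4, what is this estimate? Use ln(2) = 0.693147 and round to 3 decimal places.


Using the asymptotic formula: threshold ~ 2^k * ln(2).
2^4 = 16.
16 * 0.693147 = 11.09.

11.09


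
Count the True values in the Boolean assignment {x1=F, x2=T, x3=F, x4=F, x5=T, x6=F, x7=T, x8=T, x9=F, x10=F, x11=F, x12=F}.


The weight is the number of variables assigned True.
True variables: x2, x5, x7, x8.
Weight = 4.

4


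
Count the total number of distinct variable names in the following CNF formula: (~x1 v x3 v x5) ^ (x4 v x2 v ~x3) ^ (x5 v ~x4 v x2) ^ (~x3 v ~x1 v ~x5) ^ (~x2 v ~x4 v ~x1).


Identify each distinct variable in the formula.
Variables found: x1, x2, x3, x4, x5.
Total distinct variables = 5.

5


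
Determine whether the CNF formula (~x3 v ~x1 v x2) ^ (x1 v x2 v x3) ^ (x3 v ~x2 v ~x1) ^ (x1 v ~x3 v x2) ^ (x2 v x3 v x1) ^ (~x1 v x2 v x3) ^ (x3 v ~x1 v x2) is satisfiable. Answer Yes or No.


Check all 8 possible truth assignments.
Number of satisfying assignments found: 3.
The formula is satisfiable.

Yes


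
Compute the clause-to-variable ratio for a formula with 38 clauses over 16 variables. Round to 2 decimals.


Clause-to-variable ratio = clauses / variables.
38 / 16 = 2.38.

2.38


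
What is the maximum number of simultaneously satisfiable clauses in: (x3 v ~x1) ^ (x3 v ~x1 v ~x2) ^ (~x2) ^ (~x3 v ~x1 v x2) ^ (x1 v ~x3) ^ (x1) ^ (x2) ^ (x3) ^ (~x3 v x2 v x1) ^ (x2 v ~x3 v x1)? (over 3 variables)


Enumerate all 8 truth assignments.
For each, count how many of the 10 clauses are satisfied.
The formula is not fully satisfiable, so the maximum is below 10.
Maximum simultaneously satisfiable clauses = 9.

9


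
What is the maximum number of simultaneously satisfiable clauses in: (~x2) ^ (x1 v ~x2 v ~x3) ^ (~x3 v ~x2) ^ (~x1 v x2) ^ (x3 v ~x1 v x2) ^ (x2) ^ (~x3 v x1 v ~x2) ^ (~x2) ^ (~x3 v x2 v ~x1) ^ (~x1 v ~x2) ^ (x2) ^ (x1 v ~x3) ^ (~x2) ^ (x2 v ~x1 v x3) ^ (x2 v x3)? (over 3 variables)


Enumerate all 8 truth assignments.
For each, count how many of the 15 clauses are satisfied.
The formula is not fully satisfiable, so the maximum is below 15.
Maximum simultaneously satisfiable clauses = 12.

12


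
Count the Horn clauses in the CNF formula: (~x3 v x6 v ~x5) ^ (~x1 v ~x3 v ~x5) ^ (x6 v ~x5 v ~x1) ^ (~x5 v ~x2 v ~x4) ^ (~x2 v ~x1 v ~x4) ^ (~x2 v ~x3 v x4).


A Horn clause has at most one positive literal.
Clause 1: 1 positive lit(s) -> Horn
Clause 2: 0 positive lit(s) -> Horn
Clause 3: 1 positive lit(s) -> Horn
Clause 4: 0 positive lit(s) -> Horn
Clause 5: 0 positive lit(s) -> Horn
Clause 6: 1 positive lit(s) -> Horn
Total Horn clauses = 6.

6


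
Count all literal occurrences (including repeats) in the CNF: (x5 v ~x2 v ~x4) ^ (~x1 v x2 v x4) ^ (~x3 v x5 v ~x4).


Clause lengths: 3, 3, 3.
Sum = 3 + 3 + 3 = 9.

9


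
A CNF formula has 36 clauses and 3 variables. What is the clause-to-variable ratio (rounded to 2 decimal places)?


Clause-to-variable ratio = clauses / variables.
36 / 3 = 12.0.

12.0


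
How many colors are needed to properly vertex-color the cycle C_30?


A cycle on an even number of vertices is bipartite: alternate two colors around the cycle.
Since 30 is even, two colors suffice, and at least two are needed because the graph has edges.
Chromatic number = 2.

2


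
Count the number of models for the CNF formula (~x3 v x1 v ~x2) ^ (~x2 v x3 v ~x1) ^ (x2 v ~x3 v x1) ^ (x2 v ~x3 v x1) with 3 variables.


Enumerate all 8 truth assignments over 3 variables.
Test each against every clause.
Satisfying assignments found: 5.

5


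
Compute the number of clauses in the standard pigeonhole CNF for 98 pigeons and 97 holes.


The PHP encoding has two parts:
1) At-least-one-hole clauses: 98 (one per pigeon, each with 97 literals).
2) At-most-one-pigeon-per-hole clauses: 97 holes * C(98,2) = 97 * 4753 = 461041.
Total clauses = 98 + 461041 = 461139.

461139


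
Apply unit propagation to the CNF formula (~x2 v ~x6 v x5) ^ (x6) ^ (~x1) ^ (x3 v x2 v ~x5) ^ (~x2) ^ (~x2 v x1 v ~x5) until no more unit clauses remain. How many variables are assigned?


Unit propagation repeatedly assigns the literal in any unit clause, then simplifies.
Assignments in order: x6 = T, x1 = F, x2 = F.
No further unit clauses remain.
Total variables assigned = 3.

3


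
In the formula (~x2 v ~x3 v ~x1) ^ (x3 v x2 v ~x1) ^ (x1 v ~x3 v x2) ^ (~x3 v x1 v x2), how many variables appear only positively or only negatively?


A pure literal appears in only one polarity across all clauses.
No pure literals found.
Count = 0.

0


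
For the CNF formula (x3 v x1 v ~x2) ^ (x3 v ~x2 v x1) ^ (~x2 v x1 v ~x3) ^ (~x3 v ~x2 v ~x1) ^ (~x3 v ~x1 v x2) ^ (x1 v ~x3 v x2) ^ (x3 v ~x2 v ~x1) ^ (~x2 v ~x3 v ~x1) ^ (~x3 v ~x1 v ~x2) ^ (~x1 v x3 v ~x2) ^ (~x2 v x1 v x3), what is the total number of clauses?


Each group enclosed in parentheses joined by ^ is one clause.
Counting the conjuncts: 11 clauses.

11


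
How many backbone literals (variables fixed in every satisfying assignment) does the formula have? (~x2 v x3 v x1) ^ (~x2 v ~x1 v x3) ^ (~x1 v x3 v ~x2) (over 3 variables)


Find all satisfying assignments: 6 model(s).
Check which variables have the same value in every model.
No variable is fixed across all models.
Backbone size = 0.

0


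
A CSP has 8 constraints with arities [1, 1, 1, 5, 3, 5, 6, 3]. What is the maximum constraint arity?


The arities are: 1, 1, 1, 5, 3, 5, 6, 3.
Scan for the maximum value.
Maximum arity = 6.

6


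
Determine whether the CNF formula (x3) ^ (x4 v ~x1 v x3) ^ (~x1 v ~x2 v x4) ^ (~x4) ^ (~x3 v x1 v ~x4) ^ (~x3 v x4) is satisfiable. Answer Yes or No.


Check all 16 possible truth assignments.
Number of satisfying assignments found: 0.
The formula is unsatisfiable.

No


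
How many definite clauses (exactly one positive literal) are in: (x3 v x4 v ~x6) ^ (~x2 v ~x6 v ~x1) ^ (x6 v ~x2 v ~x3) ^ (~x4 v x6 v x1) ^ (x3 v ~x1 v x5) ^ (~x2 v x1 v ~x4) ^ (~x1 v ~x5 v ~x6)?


A definite clause has exactly one positive literal.
Clause 1: 2 positive -> not definite
Clause 2: 0 positive -> not definite
Clause 3: 1 positive -> definite
Clause 4: 2 positive -> not definite
Clause 5: 2 positive -> not definite
Clause 6: 1 positive -> definite
Clause 7: 0 positive -> not definite
Definite clause count = 2.

2


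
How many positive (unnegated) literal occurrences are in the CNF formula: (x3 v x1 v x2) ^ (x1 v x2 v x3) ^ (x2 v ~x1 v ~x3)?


Scan each clause for unnegated literals.
Clause 1: 3 positive; Clause 2: 3 positive; Clause 3: 1 positive.
Total positive literal occurrences = 7.

7


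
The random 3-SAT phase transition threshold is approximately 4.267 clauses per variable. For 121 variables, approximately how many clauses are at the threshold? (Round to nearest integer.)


The 3-SAT phase transition occurs at approximately 4.267 clauses per variable.
m = 4.267 * 121 = 516.307.
Rounded to nearest integer: 516.

516


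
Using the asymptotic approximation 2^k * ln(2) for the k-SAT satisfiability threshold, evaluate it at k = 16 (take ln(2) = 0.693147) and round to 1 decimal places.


Using the asymptotic formula: threshold ~ 2^k * ln(2).
2^16 = 65536.
65536 * 0.693147 = 45426.1.

45426.1


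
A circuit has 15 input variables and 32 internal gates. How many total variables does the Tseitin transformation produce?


The Tseitin transformation introduces one auxiliary variable per gate.
Total variables = inputs + gates = 15 + 32 = 47.

47


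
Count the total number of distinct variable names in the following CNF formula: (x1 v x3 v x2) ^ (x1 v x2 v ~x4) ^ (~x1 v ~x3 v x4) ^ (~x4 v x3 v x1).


Identify each distinct variable in the formula.
Variables found: x1, x2, x3, x4.
Total distinct variables = 4.

4


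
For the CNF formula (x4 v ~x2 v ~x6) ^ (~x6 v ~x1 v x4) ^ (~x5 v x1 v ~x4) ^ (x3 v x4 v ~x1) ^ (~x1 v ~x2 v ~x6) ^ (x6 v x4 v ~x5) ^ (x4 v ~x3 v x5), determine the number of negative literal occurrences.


Scan each clause for negated literals.
Clause 1: 2 negative; Clause 2: 2 negative; Clause 3: 2 negative; Clause 4: 1 negative; Clause 5: 3 negative; Clause 6: 1 negative; Clause 7: 1 negative.
Total negative literal occurrences = 12.

12


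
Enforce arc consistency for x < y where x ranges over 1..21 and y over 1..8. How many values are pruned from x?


For the constraint x < y, x needs a supporting value in y's domain.
x can be at most 7 (one less than y's maximum).
Valid x values from domain: 7 out of 21.
Pruned = 21 - 7 = 14.

14


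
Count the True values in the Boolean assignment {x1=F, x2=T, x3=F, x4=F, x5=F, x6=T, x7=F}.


The weight is the number of variables assigned True.
True variables: x2, x6.
Weight = 2.

2


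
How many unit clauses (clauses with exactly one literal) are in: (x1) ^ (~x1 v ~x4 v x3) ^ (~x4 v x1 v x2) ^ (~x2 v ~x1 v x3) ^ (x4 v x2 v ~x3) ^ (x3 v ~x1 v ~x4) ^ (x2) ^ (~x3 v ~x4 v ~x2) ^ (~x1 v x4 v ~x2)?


A unit clause contains exactly one literal.
Unit clauses found: (x1), (x2).
Count = 2.

2


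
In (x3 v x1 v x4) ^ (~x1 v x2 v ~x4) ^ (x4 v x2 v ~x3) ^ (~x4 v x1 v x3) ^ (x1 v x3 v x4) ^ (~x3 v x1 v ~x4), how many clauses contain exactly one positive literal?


A definite clause has exactly one positive literal.
Clause 1: 3 positive -> not definite
Clause 2: 1 positive -> definite
Clause 3: 2 positive -> not definite
Clause 4: 2 positive -> not definite
Clause 5: 3 positive -> not definite
Clause 6: 1 positive -> definite
Definite clause count = 2.

2


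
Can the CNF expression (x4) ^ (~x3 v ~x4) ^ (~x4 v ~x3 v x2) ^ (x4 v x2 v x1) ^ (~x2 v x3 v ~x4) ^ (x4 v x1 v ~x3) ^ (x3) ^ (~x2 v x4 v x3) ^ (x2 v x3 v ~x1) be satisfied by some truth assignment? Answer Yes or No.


Check all 16 possible truth assignments.
Number of satisfying assignments found: 0.
The formula is unsatisfiable.

No


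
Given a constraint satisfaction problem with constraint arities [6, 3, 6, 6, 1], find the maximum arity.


The arities are: 6, 3, 6, 6, 1.
Scan for the maximum value.
Maximum arity = 6.

6


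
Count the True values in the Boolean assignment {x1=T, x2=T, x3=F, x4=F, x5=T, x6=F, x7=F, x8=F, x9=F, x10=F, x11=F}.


The weight is the number of variables assigned True.
True variables: x1, x2, x5.
Weight = 3.

3


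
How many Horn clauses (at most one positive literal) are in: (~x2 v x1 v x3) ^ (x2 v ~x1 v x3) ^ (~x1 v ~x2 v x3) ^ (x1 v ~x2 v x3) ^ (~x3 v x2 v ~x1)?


A Horn clause has at most one positive literal.
Clause 1: 2 positive lit(s) -> not Horn
Clause 2: 2 positive lit(s) -> not Horn
Clause 3: 1 positive lit(s) -> Horn
Clause 4: 2 positive lit(s) -> not Horn
Clause 5: 1 positive lit(s) -> Horn
Total Horn clauses = 2.

2


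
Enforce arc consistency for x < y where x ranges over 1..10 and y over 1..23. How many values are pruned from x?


For the constraint x < y, x needs a supporting value in y's domain.
x can be at most 22 (one less than y's maximum).
Valid x values from domain: 10 out of 10.
Pruned = 10 - 10 = 0.

0


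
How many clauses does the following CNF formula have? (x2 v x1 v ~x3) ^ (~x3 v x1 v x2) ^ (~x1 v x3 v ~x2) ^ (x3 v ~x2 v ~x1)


Each group enclosed in parentheses joined by ^ is one clause.
Counting the conjuncts: 4 clauses.

4


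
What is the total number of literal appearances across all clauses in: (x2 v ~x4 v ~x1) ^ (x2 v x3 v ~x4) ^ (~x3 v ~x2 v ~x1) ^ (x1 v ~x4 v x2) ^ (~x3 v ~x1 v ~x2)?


Clause lengths: 3, 3, 3, 3, 3.
Sum = 3 + 3 + 3 + 3 + 3 = 15.

15


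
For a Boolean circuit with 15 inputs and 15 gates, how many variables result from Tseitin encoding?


The Tseitin transformation introduces one auxiliary variable per gate.
Total variables = inputs + gates = 15 + 15 = 30.

30


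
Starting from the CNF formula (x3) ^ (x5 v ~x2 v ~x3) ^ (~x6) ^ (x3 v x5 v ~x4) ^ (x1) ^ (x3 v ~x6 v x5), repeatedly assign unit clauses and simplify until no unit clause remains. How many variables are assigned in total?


Unit propagation repeatedly assigns the literal in any unit clause, then simplifies.
Assignments in order: x3 = T, x6 = F, x1 = T.
No further unit clauses remain.
Total variables assigned = 3.

3
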